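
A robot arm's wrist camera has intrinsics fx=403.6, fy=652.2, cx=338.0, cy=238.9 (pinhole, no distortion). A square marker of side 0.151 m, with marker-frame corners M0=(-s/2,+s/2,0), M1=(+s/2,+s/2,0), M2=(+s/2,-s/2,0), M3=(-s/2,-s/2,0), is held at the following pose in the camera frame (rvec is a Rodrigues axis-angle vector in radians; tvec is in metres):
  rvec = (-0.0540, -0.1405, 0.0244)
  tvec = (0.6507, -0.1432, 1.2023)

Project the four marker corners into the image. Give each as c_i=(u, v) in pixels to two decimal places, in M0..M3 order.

Intrinsics K: fx=403.6, fy=652.2, cx=338.0, cy=238.9
Marker side s = 0.151 m; corners in marker frame (Z=0):
  M0 = (-0.0755, +0.0755, 0)
  M1 = (+0.0755, +0.0755, 0)
  M2 = (+0.0755, -0.0755, 0)
  M3 = (-0.0755, -0.0755, 0)
rvec = (-0.0540, -0.1405, 0.0244), |rvec| = θ = 0.15248 rad = 8.737°
Rodrigues: sinθ=0.15189, 1−cosθ=0.01160; R = I + sinθ·[k]× + (1−cosθ)·[k]×²:
    [+0.98985 -0.02052 -0.14061]
    [+0.02809 +0.99825 +0.05208]
    [+0.13930 -0.05550 +0.98869]
t = (0.6507, -0.1432, 1.2023) m
M0: Pc = R·M0+t = (+0.57442, -0.06995, +1.18759); u = 403.6·(+0.57442)/1.18759 + 338.0 = 533.2140, v = 652.2·(-0.06995)/1.18759 + 238.9 = 200.4832
M1: Pc = R·M1+t = (+0.72388, -0.06571, +1.20863); u = 403.6·(+0.72388)/1.20863 + 338.0 = 579.7288, v = 652.2·(-0.06571)/1.20863 + 238.9 = 203.4408
M2: Pc = R·M2+t = (+0.72698, -0.21645, +1.21701); u = 403.6·(+0.72698)/1.21701 + 338.0 = 579.0917, v = 652.2·(-0.21645)/1.21701 + 238.9 = 122.9052
M3: Pc = R·M3+t = (+0.57752, -0.22069, +1.19597); u = 403.6·(+0.57752)/1.19597 + 338.0 = 532.8916, v = 652.2·(-0.22069)/1.19597 + 238.9 = 118.5519

c0=(533.21, 200.48) c1=(579.73, 203.44) c2=(579.09, 122.91) c3=(532.89, 118.55)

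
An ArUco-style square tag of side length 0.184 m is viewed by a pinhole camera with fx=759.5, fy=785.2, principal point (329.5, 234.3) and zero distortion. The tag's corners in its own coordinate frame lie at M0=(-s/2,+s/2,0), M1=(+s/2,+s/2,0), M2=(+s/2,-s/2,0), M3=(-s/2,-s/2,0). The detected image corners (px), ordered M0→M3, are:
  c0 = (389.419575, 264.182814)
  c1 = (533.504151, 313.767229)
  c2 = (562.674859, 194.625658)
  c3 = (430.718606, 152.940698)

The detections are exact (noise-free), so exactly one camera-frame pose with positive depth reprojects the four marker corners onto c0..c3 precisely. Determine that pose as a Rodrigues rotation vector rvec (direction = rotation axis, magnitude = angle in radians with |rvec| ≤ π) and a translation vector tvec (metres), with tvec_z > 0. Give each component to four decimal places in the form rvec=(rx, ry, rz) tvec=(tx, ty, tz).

Intrinsics K: fx=759.5, fy=785.2, cx=329.5, cy=234.3
Marker side s = 0.184 m; corners in marker frame (Z=0):
  M0 = (-0.0920, +0.0920, 0)
  M1 = (+0.0920, +0.0920, 0)
  M2 = (+0.0920, -0.0920, 0)
  M3 = (-0.0920, -0.0920, 0)
Detected image corners:
  c0 = (389.419575, 264.182814) px
  c1 = (533.504151, 313.767229) px
  c2 = (562.674859, 194.625658) px
  c3 = (430.718606, 152.940698) px
Planar DLT: solve 8×8 A·h = b for H (H[2,2]=1):
  H  [+668.69630 -441.17593 +478.86427]
  H  [+208.42858 +505.36956 +228.27327]
  H  [-0.16665 -0.52012 +1.00000]
B = K⁻¹H; ‖b₁‖=1.017262, ‖b₂‖=1.017262; λ = 2/(‖b₁‖+‖b₂‖) = 0.983031, sign → tz>0 ⇒ λ=+0.983031
r₁ = λ·B[:,0] = (+0.93657,+0.30983,-0.16382); r₂ = λ·B[:,1] = (-0.34920,+0.78526,-0.51129)
r₃ = r₁×r₂ = (-0.02977,+0.53607,+0.84365); SVD([r₁ r₂ r₃]) → R = UVᵀ:
  R  [+0.93657 -0.34920 -0.02977]
  R  [+0.30983 +0.78526 +0.53607]
  R  [-0.16382 -0.51129 +0.84365]
t = (+0.19332, -0.00755, +0.98303) m
tr R = 2.565488; θ = arccos((tr R − 1)/2) = 0.671733 rad = 38.487°
axis k = ((R−Rᵀ)₃₂, (R−Rᵀ)₁₃, (R−Rᵀ)₂₁) / (2 sinθ) = (-0.841463, +0.107699, +0.529473)
rvec = θ·k = (-0.565239, +0.072345, +0.355665)

rvec=(-0.5652, 0.0723, 0.3557) tvec=(0.1933, -0.0075, 0.9830)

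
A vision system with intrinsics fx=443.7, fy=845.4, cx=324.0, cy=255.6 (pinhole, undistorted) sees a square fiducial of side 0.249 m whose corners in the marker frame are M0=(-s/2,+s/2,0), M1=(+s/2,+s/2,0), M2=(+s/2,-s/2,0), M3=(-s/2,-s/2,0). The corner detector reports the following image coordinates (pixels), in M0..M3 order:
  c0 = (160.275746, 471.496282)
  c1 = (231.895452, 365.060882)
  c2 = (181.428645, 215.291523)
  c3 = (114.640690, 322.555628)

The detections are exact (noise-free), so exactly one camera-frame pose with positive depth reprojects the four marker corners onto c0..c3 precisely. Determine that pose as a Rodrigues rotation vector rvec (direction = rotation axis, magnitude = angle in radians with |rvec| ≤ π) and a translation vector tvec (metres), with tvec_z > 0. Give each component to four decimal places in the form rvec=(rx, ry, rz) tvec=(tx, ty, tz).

rvec=(-0.1437, 0.2336, -0.6360) tvec=(-0.3974, 0.1190, 1.1516)

Intrinsics K: fx=443.7, fy=845.4, cx=324.0, cy=255.6
Marker side s = 0.249 m; corners in marker frame (Z=0):
  M0 = (-0.1245, +0.1245, 0)
  M1 = (+0.1245, +0.1245, 0)
  M2 = (+0.1245, -0.1245, 0)
  M3 = (-0.1245, -0.1245, 0)
Detected image corners:
  c0 = (160.275746, 471.496282) px
  c1 = (231.895452, 365.060882) px
  c2 = (181.428645, 215.291523) px
  c3 = (114.640690, 322.555628) px
Planar DLT: solve 8×8 A·h = b for H (H[2,2]=1):
  H  [+252.09135 +162.34069 +170.88918]
  H  [-480.31857 +538.97022 +342.94590]
  H  [-0.14891 -0.17700 +1.00000]
B = K⁻¹H; ‖b₁‖=0.868350, ‖b₂‖=0.868350; λ = 2/(‖b₁‖+‖b₂‖) = 1.151609, sign → tz>0 ⇒ λ=+1.151609
r₁ = λ·B[:,0] = (+0.77952,-0.60244,-0.17149); r₂ = λ·B[:,1] = (+0.57020,+0.79582,-0.20384)
r₃ = r₁×r₂ = (+0.25927,+0.06111,+0.96387); SVD([r₁ r₂ r₃]) → R = UVᵀ:
  R  [+0.77952 +0.57020 +0.25927]
  R  [-0.60244 +0.79582 +0.06111]
  R  [-0.17149 -0.20384 +0.96387]
t = (-0.39739, +0.11898, +1.15161) m
tr R = 2.539206; θ = arccos((tr R − 1)/2) = 0.692577 rad = 39.682°
axis k = ((R−Rᵀ)₃₂, (R−Rᵀ)₁₃, (R−Rᵀ)₂₁) / (2 sinθ) = (-0.207472, +0.337313, -0.918246)
rvec = θ·k = (-0.143690, +0.233615, -0.635956)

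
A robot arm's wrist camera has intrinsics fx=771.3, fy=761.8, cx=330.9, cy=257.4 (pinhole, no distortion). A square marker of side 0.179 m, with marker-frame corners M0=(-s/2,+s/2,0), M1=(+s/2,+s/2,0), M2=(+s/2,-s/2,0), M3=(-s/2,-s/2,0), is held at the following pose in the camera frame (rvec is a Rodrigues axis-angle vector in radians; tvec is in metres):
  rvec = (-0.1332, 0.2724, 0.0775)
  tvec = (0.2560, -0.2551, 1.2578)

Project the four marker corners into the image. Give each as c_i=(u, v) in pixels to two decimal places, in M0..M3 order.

c0=(428.95, 154.42) c1=(541.30, 156.80) c2=(548.11, 50.24) c3=(437.37, 51.93)

Intrinsics K: fx=771.3, fy=761.8, cx=330.9, cy=257.4
Marker side s = 0.179 m; corners in marker frame (Z=0):
  M0 = (-0.0895, +0.0895, 0)
  M1 = (+0.0895, +0.0895, 0)
  M2 = (+0.0895, -0.0895, 0)
  M3 = (-0.0895, -0.0895, 0)
rvec = (-0.1332, 0.2724, 0.0775), |rvec| = θ = 0.31297 rad = 17.932°
Rodrigues: sinθ=0.30789, 1−cosθ=0.04858; R = I + sinθ·[k]× + (1−cosθ)·[k]×²:
    [+0.96022 -0.09424 +0.26286]
    [+0.05825 +0.98822 +0.14151]
    [-0.27309 -0.12057 +0.95440]
t = (0.2560, -0.2551, 1.2578) m
M0: Pc = R·M0+t = (+0.16163, -0.17187, +1.27145); u = 771.3·(+0.16163)/1.27145 + 330.9 = 428.9472, v = 761.8·(-0.17187)/1.27145 + 257.4 = 154.4244
M1: Pc = R·M1+t = (+0.33351, -0.16144, +1.22257); u = 771.3·(+0.33351)/1.22257 + 330.9 = 541.3040, v = 761.8·(-0.16144)/1.22257 + 257.4 = 156.8037
M2: Pc = R·M2+t = (+0.35037, -0.33833, +1.24415); u = 771.3·(+0.35037)/1.24415 + 330.9 = 548.1115, v = 761.8·(-0.33833)/1.24415 + 257.4 = 50.2367
M3: Pc = R·M3+t = (+0.17849, -0.34876, +1.29303); u = 771.3·(+0.17849)/1.29303 + 330.9 = 437.3726, v = 761.8·(-0.34876)/1.29303 + 257.4 = 51.9260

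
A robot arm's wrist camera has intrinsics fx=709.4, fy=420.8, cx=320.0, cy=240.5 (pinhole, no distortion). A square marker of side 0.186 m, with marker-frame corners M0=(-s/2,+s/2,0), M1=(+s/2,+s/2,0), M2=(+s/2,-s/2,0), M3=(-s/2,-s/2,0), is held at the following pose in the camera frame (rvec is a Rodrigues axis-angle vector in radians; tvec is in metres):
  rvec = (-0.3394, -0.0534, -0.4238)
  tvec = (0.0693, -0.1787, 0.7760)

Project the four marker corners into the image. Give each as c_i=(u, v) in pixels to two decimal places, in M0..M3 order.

Intrinsics K: fx=709.4, fy=420.8, cx=320.0, cy=240.5
Marker side s = 0.186 m; corners in marker frame (Z=0):
  M0 = (-0.0930, +0.0930, 0)
  M1 = (+0.0930, +0.0930, 0)
  M2 = (+0.0930, -0.0930, 0)
  M3 = (-0.0930, -0.0930, 0)
rvec = (-0.3394, -0.0534, -0.4238), |rvec| = θ = 0.54557 rad = 31.259°
Rodrigues: sinθ=0.51891, 1−cosθ=0.14517; R = I + sinθ·[k]× + (1−cosθ)·[k]×²:
    [+0.91101 +0.41193 +0.01936]
    [-0.39425 +0.85622 +0.33385]
    [+0.12094 -0.31177 +0.94243]
t = (0.0693, -0.1787, 0.7760) m
M0: Pc = R·M0+t = (+0.02289, -0.06241, +0.73576); u = 709.4·(+0.02289)/0.73576 + 320.0 = 342.0652, v = 420.8·(-0.06241)/0.73576 + 240.5 = 204.8080
M1: Pc = R·M1+t = (+0.19233, -0.13574, +0.75825); u = 709.4·(+0.19233)/0.75825 + 320.0 = 499.9416, v = 420.8·(-0.13574)/0.75825 + 240.5 = 165.1717
M2: Pc = R·M2+t = (+0.11571, -0.29499, +0.81624); u = 709.4·(+0.11571)/0.81624 + 320.0 = 420.5684, v = 420.8·(-0.29499)/0.81624 + 240.5 = 88.4211
M3: Pc = R·M3+t = (-0.05373, -0.22166, +0.79375); u = 709.4·(-0.05373)/0.79375 + 320.0 = 271.9767, v = 420.8·(-0.22166)/0.79375 + 240.5 = 122.9865

c0=(342.07, 204.81) c1=(499.94, 165.17) c2=(420.57, 88.42) c3=(271.98, 122.99)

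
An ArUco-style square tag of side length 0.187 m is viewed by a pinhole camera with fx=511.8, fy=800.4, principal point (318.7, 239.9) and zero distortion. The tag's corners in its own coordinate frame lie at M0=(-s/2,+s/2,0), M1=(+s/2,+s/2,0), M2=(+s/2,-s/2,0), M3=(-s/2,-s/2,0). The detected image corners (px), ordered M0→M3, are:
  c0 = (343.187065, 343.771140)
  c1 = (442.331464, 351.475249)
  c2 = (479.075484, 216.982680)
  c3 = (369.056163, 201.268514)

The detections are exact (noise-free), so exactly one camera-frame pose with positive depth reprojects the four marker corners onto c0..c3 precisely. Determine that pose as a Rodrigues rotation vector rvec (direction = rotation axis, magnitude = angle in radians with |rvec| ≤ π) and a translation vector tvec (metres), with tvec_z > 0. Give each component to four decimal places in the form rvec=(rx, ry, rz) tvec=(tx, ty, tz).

Intrinsics K: fx=511.8, fy=800.4, cx=318.7, cy=239.9
Marker side s = 0.187 m; corners in marker frame (Z=0):
  M0 = (-0.0935, +0.0935, 0)
  M1 = (+0.0935, +0.0935, 0)
  M2 = (+0.0935, -0.0935, 0)
  M3 = (-0.0935, -0.0935, 0)
Detected image corners:
  c0 = (343.187065, 343.771140) px
  c1 = (442.331464, 351.475249) px
  c2 = (479.075484, 216.982680) px
  c3 = (369.056163, 201.268514) px
Planar DLT: solve 8×8 A·h = b for H (H[2,2]=1):
  H  [+662.01079 +90.26802 +408.73725]
  H  [+132.55534 +916.22748 +282.61061]
  H  [+0.25579 +0.63264 +1.00000]
B = K⁻¹H; ‖b₁‖=1.166094, ‖b₂‖=1.166094; λ = 2/(‖b₁‖+‖b₂‖) = 0.857563, sign → tz>0 ⇒ λ=+0.857563
r₁ = λ·B[:,0] = (+0.97266,+0.07627,+0.21936); r₂ = λ·B[:,1] = (-0.18658,+0.81905,+0.54253)
r₃ = r₁×r₂ = (-0.13829,-0.56862,+0.81089); SVD([r₁ r₂ r₃]) → R = UVᵀ:
  R  [+0.97266 -0.18658 -0.13829]
  R  [+0.07627 +0.81905 -0.56862]
  R  [+0.21936 +0.54253 +0.81089]
t = (+0.15086, +0.04576, +0.85756) m
tr R = 2.602602; θ = arccos((tr R − 1)/2) = 0.641330 rad = 36.745°
axis k = ((R−Rᵀ)₃₂, (R−Rᵀ)₁₃, (R−Rᵀ)₂₁) / (2 sinθ) = (+0.928652, -0.298904, +0.219685)
rvec = θ·k = (+0.595572, -0.191696, +0.140891)

rvec=(0.5956, -0.1917, 0.1409) tvec=(0.1509, 0.0458, 0.8576)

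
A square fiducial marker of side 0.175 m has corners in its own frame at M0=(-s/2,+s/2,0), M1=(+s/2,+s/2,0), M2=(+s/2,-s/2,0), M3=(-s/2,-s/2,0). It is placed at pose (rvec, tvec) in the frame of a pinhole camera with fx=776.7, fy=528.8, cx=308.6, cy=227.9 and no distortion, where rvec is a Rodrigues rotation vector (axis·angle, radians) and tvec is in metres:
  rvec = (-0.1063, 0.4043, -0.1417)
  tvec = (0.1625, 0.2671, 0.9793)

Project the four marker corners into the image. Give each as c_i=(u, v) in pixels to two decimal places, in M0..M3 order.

c0=(380.77, 421.75) c1=(518.31, 420.01) c2=(496.82, 320.22) c3=(363.76, 328.46)

Intrinsics K: fx=776.7, fy=528.8, cx=308.6, cy=227.9
Marker side s = 0.175 m; corners in marker frame (Z=0):
  M0 = (-0.0875, +0.0875, 0)
  M1 = (+0.0875, +0.0875, 0)
  M2 = (+0.0875, -0.0875, 0)
  M3 = (-0.0875, -0.0875, 0)
rvec = (-0.1063, 0.4043, -0.1417), |rvec| = θ = 0.44140 rad = 25.291°
Rodrigues: sinθ=0.42721, 1−cosθ=0.09585; R = I + sinθ·[k]× + (1−cosθ)·[k]×²:
    [+0.90971 +0.11600 +0.39871]
    [-0.15829 +0.98456 +0.07470]
    [-0.38389 -0.13106 +0.91403]
t = (0.1625, 0.2671, 0.9793) m
M0: Pc = R·M0+t = (+0.09305, +0.36710, +1.00142); u = 776.7·(+0.09305)/1.00142 + 308.6 = 380.7696, v = 528.8·(+0.36710)/1.00142 + 227.9 = 421.7464
M1: Pc = R·M1+t = (+0.25225, +0.33940, +0.93424); u = 776.7·(+0.25225)/0.93424 + 308.6 = 518.3129, v = 528.8·(+0.33940)/0.93424 + 227.9 = 420.0070
M2: Pc = R·M2+t = (+0.23195, +0.16710, +0.95718); u = 776.7·(+0.23195)/0.95718 + 308.6 = 496.8151, v = 528.8·(+0.16710)/0.95718 + 227.9 = 320.2160
M3: Pc = R·M3+t = (+0.07275, +0.19480, +1.02436); u = 776.7·(+0.07275)/1.02436 + 308.6 = 363.7614, v = 528.8·(+0.19480)/1.02436 + 227.9 = 328.4611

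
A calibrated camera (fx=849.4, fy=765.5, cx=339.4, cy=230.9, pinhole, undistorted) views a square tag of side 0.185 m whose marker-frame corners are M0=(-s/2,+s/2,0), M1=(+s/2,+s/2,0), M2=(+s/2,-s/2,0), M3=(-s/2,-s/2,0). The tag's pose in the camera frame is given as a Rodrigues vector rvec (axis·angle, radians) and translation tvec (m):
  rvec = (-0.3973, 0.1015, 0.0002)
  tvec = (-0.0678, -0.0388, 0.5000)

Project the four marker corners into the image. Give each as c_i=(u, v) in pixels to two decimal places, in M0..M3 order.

c0=(49.29, 309.04) c1=(381.15, 306.05) c2=(381.48, 47.85) c3=(93.13, 59.10)

Intrinsics K: fx=849.4, fy=765.5, cx=339.4, cy=230.9
Marker side s = 0.185 m; corners in marker frame (Z=0):
  M0 = (-0.0925, +0.0925, 0)
  M1 = (+0.0925, +0.0925, 0)
  M2 = (+0.0925, -0.0925, 0)
  M3 = (-0.0925, -0.0925, 0)
rvec = (-0.3973, 0.1015, 0.0002), |rvec| = θ = 0.41006 rad = 23.495°
Rodrigues: sinθ=0.39866, 1−cosθ=0.08290; R = I + sinθ·[k]× + (1−cosθ)·[k]×²:
    [+0.99492 -0.02008 +0.09864]
    [-0.01969 +0.92218 +0.38627]
    [-0.09872 -0.38625 +0.91710]
t = (-0.0678, -0.0388, 0.5000) m
M0: Pc = R·M0+t = (-0.16169, +0.04832, +0.47340); u = 849.4·(-0.16169)/0.47340 + 339.4 = 49.2941, v = 765.5·(+0.04832)/0.47340 + 230.9 = 309.0380
M1: Pc = R·M1+t = (+0.02237, +0.04468, +0.45514); u = 849.4·(+0.02237)/0.45514 + 339.4 = 381.1535, v = 765.5·(+0.04468)/0.45514 + 230.9 = 306.0475
M2: Pc = R·M2+t = (+0.02609, -0.12592, +0.52660); u = 849.4·(+0.02609)/0.52660 + 339.4 = 381.4787, v = 765.5·(-0.12592)/0.52660 + 230.9 = 47.8498
M3: Pc = R·M3+t = (-0.15797, -0.12228, +0.54486); u = 849.4·(-0.15797)/0.54486 + 339.4 = 93.1304, v = 765.5·(-0.12228)/0.54486 + 230.9 = 59.1025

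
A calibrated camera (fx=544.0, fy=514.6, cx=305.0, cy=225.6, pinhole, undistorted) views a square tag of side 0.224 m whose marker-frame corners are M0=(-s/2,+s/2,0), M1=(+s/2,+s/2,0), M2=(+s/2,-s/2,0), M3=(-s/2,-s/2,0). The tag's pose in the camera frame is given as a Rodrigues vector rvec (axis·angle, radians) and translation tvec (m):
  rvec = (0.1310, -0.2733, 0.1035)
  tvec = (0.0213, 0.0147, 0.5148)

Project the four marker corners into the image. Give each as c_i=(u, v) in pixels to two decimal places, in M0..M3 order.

c0=(196.22, 345.49) c1=(417.19, 349.58) c2=(449.93, 142.20) c3=(221.20, 110.73)

Intrinsics K: fx=544.0, fy=514.6, cx=305.0, cy=225.6
Marker side s = 0.224 m; corners in marker frame (Z=0):
  M0 = (-0.1120, +0.1120, 0)
  M1 = (+0.1120, +0.1120, 0)
  M2 = (+0.1120, -0.1120, 0)
  M3 = (-0.1120, -0.1120, 0)
rvec = (0.1310, -0.2733, 0.1035), |rvec| = θ = 0.32026 rad = 18.350°
Rodrigues: sinθ=0.31481, 1−cosθ=0.05085; R = I + sinθ·[k]× + (1−cosθ)·[k]×²:
    [+0.95766 -0.11949 -0.26193]
    [+0.08399 +0.98618 -0.14279]
    [+0.27537 +0.11475 +0.95446]
t = (0.0213, 0.0147, 0.5148) m
M0: Pc = R·M0+t = (-0.09934, +0.11575, +0.49681); u = 544.0·(-0.09934)/0.49681 + 305.0 = 196.2233, v = 514.6·(+0.11575)/0.49681 + 225.6 = 345.4900
M1: Pc = R·M1+t = (+0.11518, +0.13456, +0.55849); u = 544.0·(+0.11518)/0.55849 + 305.0 = 417.1864, v = 514.6·(+0.13456)/0.55849 + 225.6 = 349.5840
M2: Pc = R·M2+t = (+0.14194, -0.08635, +0.53279); u = 544.0·(+0.14194)/0.53279 + 305.0 = 449.9272, v = 514.6·(-0.08635)/0.53279 + 225.6 = 142.2025
M3: Pc = R·M3+t = (-0.07258, -0.10516, +0.47111); u = 544.0·(-0.07258)/0.47111 + 305.0 = 221.1952, v = 514.6·(-0.10516)/0.47111 + 225.6 = 110.7320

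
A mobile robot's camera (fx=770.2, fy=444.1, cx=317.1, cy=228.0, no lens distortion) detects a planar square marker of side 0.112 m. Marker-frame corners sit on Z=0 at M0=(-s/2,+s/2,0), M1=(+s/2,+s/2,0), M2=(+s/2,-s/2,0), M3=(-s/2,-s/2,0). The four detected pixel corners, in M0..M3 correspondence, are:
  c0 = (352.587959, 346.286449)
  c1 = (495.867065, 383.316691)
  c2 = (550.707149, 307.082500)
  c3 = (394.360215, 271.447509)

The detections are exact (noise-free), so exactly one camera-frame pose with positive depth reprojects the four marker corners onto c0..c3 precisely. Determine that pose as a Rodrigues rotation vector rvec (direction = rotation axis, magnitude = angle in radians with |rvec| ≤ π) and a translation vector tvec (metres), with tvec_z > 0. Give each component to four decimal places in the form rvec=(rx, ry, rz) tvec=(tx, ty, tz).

rvec=(0.3103, 0.3174, 0.3094) tvec=(0.0912, 0.1229, 0.5465)

Intrinsics K: fx=770.2, fy=444.1, cx=317.1, cy=228.0
Marker side s = 0.112 m; corners in marker frame (Z=0):
  M0 = (-0.0560, +0.0560, 0)
  M1 = (+0.0560, +0.0560, 0)
  M2 = (+0.0560, -0.0560, 0)
  M3 = (-0.0560, -0.0560, 0)
Detected image corners:
  c0 = (352.587959, 346.286449) px
  c1 = (495.867065, 383.316691) px
  c2 = (550.707149, 307.082500) px
  c3 = (394.360215, 271.447509) px
Planar DLT: solve 8×8 A·h = b for H (H[2,2]=1):
  H  [+1126.13159 -148.10238 +445.57158]
  H  [+171.86480 +879.71597 +327.88679]
  H  [-0.46709 +0.62821 +1.00000]
B = K⁻¹H; ‖b₁‖=1.829807, ‖b₂‖=1.829807; λ = 2/(‖b₁‖+‖b₂‖) = 0.546506, sign → tz>0 ⇒ λ=+0.546506
r₁ = λ·B[:,0] = (+0.90416,+0.34255,-0.25527); r₂ = λ·B[:,1] = (-0.24644,+0.90631,+0.34332)
r₃ = r₁×r₂ = (+0.34895,-0.24751,+0.90386); SVD([r₁ r₂ r₃]) → R = UVᵀ:
  R  [+0.90416 -0.24644 +0.34895]
  R  [+0.34255 +0.90631 -0.24751]
  R  [-0.25527 +0.34332 +0.90386]
t = (+0.09116, +0.12292, +0.54651) m
tr R = 2.714333; θ = arccos((tr R − 1)/2) = 0.541053 rad = 31.000°
axis k = ((R−Rᵀ)₃₂, (R−Rᵀ)₁₃, (R−Rᵀ)₂₁) / (2 sinθ) = (+0.573576, +0.586575, +0.571786)
rvec = θ·k = (+0.310335, +0.317369, +0.309367)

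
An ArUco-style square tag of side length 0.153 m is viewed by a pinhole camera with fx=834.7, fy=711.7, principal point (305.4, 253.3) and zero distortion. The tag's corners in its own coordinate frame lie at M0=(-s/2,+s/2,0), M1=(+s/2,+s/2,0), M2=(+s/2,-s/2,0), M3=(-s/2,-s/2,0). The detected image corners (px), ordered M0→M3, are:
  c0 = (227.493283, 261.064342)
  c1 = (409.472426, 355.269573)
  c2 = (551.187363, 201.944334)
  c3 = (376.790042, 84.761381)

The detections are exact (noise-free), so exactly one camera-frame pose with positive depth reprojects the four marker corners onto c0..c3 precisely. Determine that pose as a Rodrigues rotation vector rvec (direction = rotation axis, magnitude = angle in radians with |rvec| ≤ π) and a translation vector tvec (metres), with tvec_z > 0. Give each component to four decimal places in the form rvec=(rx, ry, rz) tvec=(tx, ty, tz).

rvec=(0.2801, -0.3284, 0.5949) tvec=(0.0566, -0.0169, 0.5303)

Intrinsics K: fx=834.7, fy=711.7, cx=305.4, cy=253.3
Marker side s = 0.153 m; corners in marker frame (Z=0):
  M0 = (-0.0765, +0.0765, 0)
  M1 = (+0.0765, +0.0765, 0)
  M2 = (+0.0765, -0.0765, 0)
  M3 = (-0.0765, -0.0765, 0)
Detected image corners:
  c0 = (227.493283, 261.064342) px
  c1 = (409.472426, 355.269573) px
  c2 = (551.187363, 201.944334) px
  c3 = (376.790042, 84.761381) px
Planar DLT: solve 8×8 A·h = b for H (H[2,2]=1):
  H  [+1444.97714 -830.01163 +394.40749]
  H  [+850.49272 +1142.15267 +230.57886]
  H  [+0.71509 +0.30583 +1.00000]
B = K⁻¹H; ‖b₁‖=1.885559, ‖b₂‖=1.885559; λ = 2/(‖b₁‖+‖b₂‖) = 0.530347, sign → tz>0 ⇒ λ=+0.530347
r₁ = λ·B[:,0] = (+0.77934,+0.49880,+0.37925); r₂ = λ·B[:,1] = (-0.58671,+0.79339,+0.16220)
r₃ = r₁×r₂ = (-0.21999,-0.34891,+0.91097); SVD([r₁ r₂ r₃]) → R = UVᵀ:
  R  [+0.77934 -0.58671 -0.21999]
  R  [+0.49880 +0.79339 -0.34891]
  R  [+0.37925 +0.16220 +0.91097]
t = (+0.05655, -0.01693, +0.53035) m
tr R = 2.483698; θ = arccos((tr R − 1)/2) = 0.734972 rad = 42.111°
axis k = ((R−Rᵀ)₃₂, (R−Rᵀ)₁₃, (R−Rᵀ)₂₁) / (2 sinθ) = (+0.381103, -0.446809, +0.809396)
rvec = θ·k = (+0.280100, -0.328392, +0.594884)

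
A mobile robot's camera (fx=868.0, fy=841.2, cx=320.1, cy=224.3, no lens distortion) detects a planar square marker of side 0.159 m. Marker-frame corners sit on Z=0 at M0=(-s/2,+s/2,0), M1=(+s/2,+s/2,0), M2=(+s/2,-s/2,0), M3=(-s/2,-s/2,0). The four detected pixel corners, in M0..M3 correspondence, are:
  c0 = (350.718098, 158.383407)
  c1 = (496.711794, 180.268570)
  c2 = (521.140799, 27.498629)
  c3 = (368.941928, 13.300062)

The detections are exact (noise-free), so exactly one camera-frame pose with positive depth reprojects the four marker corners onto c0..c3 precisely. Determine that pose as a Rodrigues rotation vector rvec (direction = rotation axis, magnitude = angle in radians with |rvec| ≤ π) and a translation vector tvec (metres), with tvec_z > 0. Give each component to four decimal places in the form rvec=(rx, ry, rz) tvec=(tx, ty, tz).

Intrinsics K: fx=868.0, fy=841.2, cx=320.1, cy=224.3
Marker side s = 0.159 m; corners in marker frame (Z=0):
  M0 = (-0.0795, +0.0795, 0)
  M1 = (+0.0795, +0.0795, 0)
  M2 = (+0.0795, -0.0795, 0)
  M3 = (-0.0795, -0.0795, 0)
Detected image corners:
  c0 = (350.718098, 158.383407) px
  c1 = (496.711794, 180.268570) px
  c2 = (521.140799, 27.498629) px
  c3 = (368.941928, 13.300062) px
Planar DLT: solve 8×8 A·h = b for H (H[2,2]=1):
  H  [+785.24196 -41.64779 +432.12293]
  H  [+80.65165 +956.05042 +95.86443]
  H  [-0.35025 +0.21165 +1.00000]
B = K⁻¹H; ‖b₁‖=1.107831, ‖b₂‖=1.107831; λ = 2/(‖b₁‖+‖b₂‖) = 0.902665, sign → tz>0 ⇒ λ=+0.902665
r₁ = λ·B[:,0] = (+0.93320,+0.17085,-0.31616); r₂ = λ·B[:,1] = (-0.11377,+0.97496,+0.19105)
r₃ = r₁×r₂ = (+0.34089,-0.14232,+0.92927); SVD([r₁ r₂ r₃]) → R = UVᵀ:
  R  [+0.93320 -0.11377 +0.34089]
  R  [+0.17085 +0.97496 -0.14232]
  R  [-0.31616 +0.19105 +0.92927]
t = (+0.11650, -0.13782, +0.90267) m
tr R = 2.837430; θ = arccos((tr R − 1)/2) = 0.405983 rad = 23.261°
axis k = ((R−Rᵀ)₃₂, (R−Rᵀ)₁₃, (R−Rᵀ)₂₁) / (2 sinθ) = (+0.422072, +0.831871, +0.360342)
rvec = θ·k = (+0.171354, +0.337725, +0.146293)

rvec=(0.1714, 0.3377, 0.1463) tvec=(0.1165, -0.1378, 0.9027)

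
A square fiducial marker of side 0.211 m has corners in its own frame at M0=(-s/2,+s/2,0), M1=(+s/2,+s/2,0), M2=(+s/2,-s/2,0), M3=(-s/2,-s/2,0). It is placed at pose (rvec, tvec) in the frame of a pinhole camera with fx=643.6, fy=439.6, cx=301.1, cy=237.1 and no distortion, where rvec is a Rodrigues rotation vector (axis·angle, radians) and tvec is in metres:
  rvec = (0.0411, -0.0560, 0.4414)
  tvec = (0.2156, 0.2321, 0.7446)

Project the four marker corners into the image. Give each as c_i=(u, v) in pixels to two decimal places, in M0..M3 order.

c0=(366.44, 404.72) c1=(527.83, 454.12) c2=(607.26, 343.84) c3=(446.03, 292.05)

Intrinsics K: fx=643.6, fy=439.6, cx=301.1, cy=237.1
Marker side s = 0.211 m; corners in marker frame (Z=0):
  M0 = (-0.1055, +0.1055, 0)
  M1 = (+0.1055, +0.1055, 0)
  M2 = (+0.1055, -0.1055, 0)
  M3 = (-0.1055, -0.1055, 0)
rvec = (0.0411, -0.0560, 0.4414), |rvec| = θ = 0.44683 rad = 25.602°
Rodrigues: sinθ=0.43211, 1−cosθ=0.09818; R = I + sinθ·[k]× + (1−cosθ)·[k]×²:
    [+0.90265 -0.42799 -0.04523]
    [+0.42573 +0.90336 -0.05190]
    [+0.06308 +0.02759 +0.99763]
t = (0.2156, 0.2321, 0.7446) m
M0: Pc = R·M0+t = (+0.07522, +0.28249, +0.74086); u = 643.6·(+0.07522)/0.74086 + 301.1 = 366.4432, v = 439.6·(+0.28249)/0.74086 + 237.1 = 404.7207
M1: Pc = R·M1+t = (+0.26568, +0.37232, +0.75417); u = 643.6·(+0.26568)/0.75417 + 301.1 = 527.8269, v = 439.6·(+0.37232)/0.75417 + 237.1 = 454.1232
M2: Pc = R·M2+t = (+0.35598, +0.18171, +0.74834); u = 643.6·(+0.35598)/0.74834 + 301.1 = 607.2566, v = 439.6·(+0.18171)/0.74834 + 237.1 = 343.8416
M3: Pc = R·M3+t = (+0.16552, +0.09188, +0.73503); u = 643.6·(+0.16552)/0.73503 + 301.1 = 446.0329, v = 439.6·(+0.09188)/0.73503 + 237.1 = 292.0511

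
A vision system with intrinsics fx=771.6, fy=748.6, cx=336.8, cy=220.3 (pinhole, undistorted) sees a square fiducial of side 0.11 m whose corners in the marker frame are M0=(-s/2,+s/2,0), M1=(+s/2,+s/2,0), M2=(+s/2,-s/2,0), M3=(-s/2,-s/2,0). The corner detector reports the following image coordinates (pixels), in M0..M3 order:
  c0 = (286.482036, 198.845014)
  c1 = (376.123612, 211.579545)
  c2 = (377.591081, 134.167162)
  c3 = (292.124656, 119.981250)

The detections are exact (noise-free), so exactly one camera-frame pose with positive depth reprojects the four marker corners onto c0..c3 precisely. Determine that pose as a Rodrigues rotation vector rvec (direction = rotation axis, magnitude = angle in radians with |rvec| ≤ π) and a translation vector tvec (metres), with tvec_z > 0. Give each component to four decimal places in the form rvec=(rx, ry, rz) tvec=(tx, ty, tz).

rvec=(-0.4009, -0.2540, 0.0904) tvec=(-0.0038, -0.0688, 0.9364)

Intrinsics K: fx=771.6, fy=748.6, cx=336.8, cy=220.3
Marker side s = 0.11 m; corners in marker frame (Z=0):
  M0 = (-0.0550, +0.0550, 0)
  M1 = (+0.0550, +0.0550, 0)
  M2 = (+0.0550, -0.0550, 0)
  M3 = (-0.0550, -0.0550, 0)
Detected image corners:
  c0 = (286.482036, 198.845014) px
  c1 = (376.123612, 211.579545) px
  c2 = (377.591081, 134.167162) px
  c3 = (292.124656, 119.981250) px
Planar DLT: solve 8×8 A·h = b for H (H[2,2]=1):
  H  [+876.05742 -173.19045 +333.70407]
  H  [+162.70049 +639.86440 +165.32233]
  H  [+0.24185 -0.42369 +1.00000]
B = K⁻¹H; ‖b₁‖=1.067881, ‖b₂‖=1.067881; λ = 2/(‖b₁‖+‖b₂‖) = 0.936434, sign → tz>0 ⇒ λ=+0.936434
r₁ = λ·B[:,0] = (+0.96435,+0.13688,+0.22647); r₂ = λ·B[:,1] = (-0.03700,+0.91718,-0.39676)
r₃ = r₁×r₂ = (-0.26202,+0.37424,+0.88954); SVD([r₁ r₂ r₃]) → R = UVᵀ:
  R  [+0.96435 -0.03700 -0.26202]
  R  [+0.13688 +0.91718 +0.37424]
  R  [+0.22647 -0.39676 +0.88954]
t = (-0.00376, -0.06877, +0.93643) m
tr R = 2.771072; θ = arccos((tr R − 1)/2) = 0.483150 rad = 27.682°
axis k = ((R−Rᵀ)₃₂, (R−Rᵀ)₁₃, (R−Rᵀ)₂₁) / (2 sinθ) = (-0.829798, -0.525750, +0.187141)
rvec = θ·k = (-0.400917, -0.254016, +0.090417)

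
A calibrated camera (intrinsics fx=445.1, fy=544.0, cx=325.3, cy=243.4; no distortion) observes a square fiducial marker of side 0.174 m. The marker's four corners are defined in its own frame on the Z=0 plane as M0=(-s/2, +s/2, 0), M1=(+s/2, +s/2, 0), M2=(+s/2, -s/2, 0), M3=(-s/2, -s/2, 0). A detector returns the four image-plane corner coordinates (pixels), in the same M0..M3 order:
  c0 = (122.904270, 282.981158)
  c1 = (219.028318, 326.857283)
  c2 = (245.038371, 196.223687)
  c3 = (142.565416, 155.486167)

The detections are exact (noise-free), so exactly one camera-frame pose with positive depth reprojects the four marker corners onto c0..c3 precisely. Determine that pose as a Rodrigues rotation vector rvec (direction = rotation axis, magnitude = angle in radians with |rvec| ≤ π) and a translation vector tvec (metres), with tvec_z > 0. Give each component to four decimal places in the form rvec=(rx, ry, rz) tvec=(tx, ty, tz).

rvec=(0.1906, 0.2003, 0.2986) tvec=(-0.2234, -0.0022, 0.6891)

Intrinsics K: fx=445.1, fy=544.0, cx=325.3, cy=243.4
Marker side s = 0.174 m; corners in marker frame (Z=0):
  M0 = (-0.0870, +0.0870, 0)
  M1 = (+0.0870, +0.0870, 0)
  M2 = (+0.0870, -0.0870, 0)
  M3 = (-0.0870, -0.0870, 0)
Detected image corners:
  c0 = (122.904270, 282.981158) px
  c1 = (219.028318, 326.857283) px
  c2 = (245.038371, 196.223687) px
  c3 = (142.565416, 155.486167) px
Planar DLT: solve 8×8 A·h = b for H (H[2,2]=1):
  H  [+526.05460 -73.98552 +181.02917]
  H  [+185.22080 +816.51445 +241.69237]
  H  [-0.24197 +0.31181 +1.00000]
B = K⁻¹H; ‖b₁‖=1.451223, ‖b₂‖=1.451223; λ = 2/(‖b₁‖+‖b₂‖) = 0.689074, sign → tz>0 ⇒ λ=+0.689074
r₁ = λ·B[:,0] = (+0.93626,+0.30922,-0.16674); r₂ = λ·B[:,1] = (-0.27157,+0.93813,+0.21486)
r₃ = r₁×r₂ = (+0.22286,-0.15589,+0.96231); SVD([r₁ r₂ r₃]) → R = UVᵀ:
  R  [+0.93626 -0.27157 +0.22286]
  R  [+0.30922 +0.93813 -0.15589]
  R  [-0.16674 +0.21486 +0.96231]
t = (-0.22335, -0.00216, +0.68907) m
tr R = 2.836695; θ = arccos((tr R − 1)/2) = 0.406911 rad = 23.314°
axis k = ((R−Rᵀ)₃₂, (R−Rᵀ)₁₃, (R−Rᵀ)₂₁) / (2 sinθ) = (+0.468382, +0.492191, +0.733735)
rvec = θ·k = (+0.190590, +0.200278, +0.298565)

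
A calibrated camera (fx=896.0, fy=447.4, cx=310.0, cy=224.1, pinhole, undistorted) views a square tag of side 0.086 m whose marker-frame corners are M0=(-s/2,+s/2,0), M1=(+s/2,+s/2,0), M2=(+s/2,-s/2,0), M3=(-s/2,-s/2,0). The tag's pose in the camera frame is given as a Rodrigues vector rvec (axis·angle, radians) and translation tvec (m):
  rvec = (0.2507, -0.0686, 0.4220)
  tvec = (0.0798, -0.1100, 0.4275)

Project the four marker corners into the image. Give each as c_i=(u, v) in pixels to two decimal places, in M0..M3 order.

Intrinsics K: fx=896.0, fy=447.4, cx=310.0, cy=224.1
Marker side s = 0.086 m; corners in marker frame (Z=0):
  M0 = (-0.0430, +0.0430, 0)
  M1 = (+0.0430, +0.0430, 0)
  M2 = (+0.0430, -0.0430, 0)
  M3 = (-0.0430, -0.0430, 0)
rvec = (0.2507, -0.0686, 0.4220), |rvec| = θ = 0.49562 rad = 28.397°
Rodrigues: sinθ=0.47558, 1−cosθ=0.12033; R = I + sinθ·[k]× + (1−cosθ)·[k]×²:
    [+0.91046 -0.41336 -0.01400]
    [+0.39651 +0.88198 -0.25474]
    [+0.11765 +0.22638 +0.96691]
t = (0.0798, -0.1100, 0.4275) m
M0: Pc = R·M0+t = (+0.02288, -0.08912, +0.43218); u = 896.0·(+0.02288)/0.43218 + 310.0 = 357.4268, v = 447.4·(-0.08912)/0.43218 + 224.1 = 131.8355
M1: Pc = R·M1+t = (+0.10118, -0.05502, +0.44229); u = 896.0·(+0.10118)/0.44229 + 310.0 = 514.9616, v = 447.4·(-0.05502)/0.44229 + 224.1 = 168.4397
M2: Pc = R·M2+t = (+0.13672, -0.13088, +0.42282); u = 896.0·(+0.13672)/0.42282 + 310.0 = 599.7299, v = 447.4·(-0.13088)/0.42282 + 224.1 = 85.6181
M3: Pc = R·M3+t = (+0.05842, -0.16498, +0.41271); u = 896.0·(+0.05842)/0.41271 + 310.0 = 436.8418, v = 447.4·(-0.16498)/0.41271 + 224.1 = 45.2567

c0=(357.43, 131.84) c1=(514.96, 168.44) c2=(599.73, 85.62) c3=(436.84, 45.26)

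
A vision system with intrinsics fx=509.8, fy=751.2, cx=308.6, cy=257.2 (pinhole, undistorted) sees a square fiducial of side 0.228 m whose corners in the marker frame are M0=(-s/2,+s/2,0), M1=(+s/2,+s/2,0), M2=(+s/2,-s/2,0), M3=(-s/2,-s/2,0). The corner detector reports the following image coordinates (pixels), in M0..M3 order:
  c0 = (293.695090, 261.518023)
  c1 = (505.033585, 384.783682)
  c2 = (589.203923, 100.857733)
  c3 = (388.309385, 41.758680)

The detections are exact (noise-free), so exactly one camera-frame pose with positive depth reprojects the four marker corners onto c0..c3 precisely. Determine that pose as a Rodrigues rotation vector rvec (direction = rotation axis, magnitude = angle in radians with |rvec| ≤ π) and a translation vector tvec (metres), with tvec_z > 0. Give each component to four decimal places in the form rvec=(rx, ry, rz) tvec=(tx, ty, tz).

rvec=(-0.4612, 0.4204, 0.4514) tvec=(0.1343, -0.0522, 0.5346)

Intrinsics K: fx=509.8, fy=751.2, cx=308.6, cy=257.2
Marker side s = 0.228 m; corners in marker frame (Z=0):
  M0 = (-0.1140, +0.1140, 0)
  M1 = (+0.1140, +0.1140, 0)
  M2 = (+0.1140, -0.1140, 0)
  M3 = (-0.1140, -0.1140, 0)
Detected image corners:
  c0 = (293.695090, 261.518023) px
  c1 = (505.033585, 384.783682) px
  c2 = (589.203923, 100.857733) px
  c3 = (388.309385, 41.758680) px
Planar DLT: solve 8×8 A·h = b for H (H[2,2]=1):
  H  [+504.41768 -665.71348 +436.64335]
  H  [+213.34703 +969.69635 +183.80086]
  H  [-0.89629 -0.61096 +1.00000]
B = K⁻¹H; ‖b₁‖=1.870695, ‖b₂‖=1.870695; λ = 2/(‖b₁‖+‖b₂‖) = 0.534561, sign → tz>0 ⇒ λ=+0.534561
r₁ = λ·B[:,0] = (+0.81895,+0.31586,-0.47912); r₂ = λ·B[:,1] = (-0.50035,+0.80187,-0.32659)
r₃ = r₁×r₂ = (+0.28103,+0.50719,+0.81473); SVD([r₁ r₂ r₃]) → R = UVᵀ:
  R  [+0.81895 -0.50035 +0.28103]
  R  [+0.31586 +0.80187 +0.50719]
  R  [-0.47912 -0.32659 +0.81473]
t = (+0.13426, -0.05223, +0.53456) m
tr R = 2.435538; θ = arccos((tr R − 1)/2) = 0.770203 rad = 44.129°
axis k = ((R−Rᵀ)₃₂, (R−Rᵀ)₁₃, (R−Rᵀ)₂₁) / (2 sinθ) = (-0.598740, +0.545867, +0.586123)
rvec = θ·k = (-0.461152, +0.420428, +0.451433)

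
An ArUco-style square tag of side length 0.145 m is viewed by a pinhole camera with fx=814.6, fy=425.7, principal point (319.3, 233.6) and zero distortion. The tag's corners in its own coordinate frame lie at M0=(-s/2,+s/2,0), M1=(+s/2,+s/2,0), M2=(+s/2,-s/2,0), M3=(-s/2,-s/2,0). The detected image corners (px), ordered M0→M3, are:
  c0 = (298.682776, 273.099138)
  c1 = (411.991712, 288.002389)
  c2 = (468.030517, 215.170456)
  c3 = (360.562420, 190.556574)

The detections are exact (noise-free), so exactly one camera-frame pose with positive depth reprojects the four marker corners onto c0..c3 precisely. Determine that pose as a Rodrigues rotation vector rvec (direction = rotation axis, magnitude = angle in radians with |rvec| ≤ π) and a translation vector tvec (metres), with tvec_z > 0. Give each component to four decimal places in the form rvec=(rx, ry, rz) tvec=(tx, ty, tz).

Intrinsics K: fx=814.6, fy=425.7, cx=319.3, cy=233.6
Marker side s = 0.145 m; corners in marker frame (Z=0):
  M0 = (-0.0725, +0.0725, 0)
  M1 = (+0.0725, +0.0725, 0)
  M2 = (+0.0725, -0.0725, 0)
  M3 = (-0.0725, -0.0725, 0)
Detected image corners:
  c0 = (298.682776, 273.099138) px
  c1 = (411.991712, 288.002389) px
  c2 = (468.030517, 215.170456) px
  c3 = (360.562420, 190.556574) px
Planar DLT: solve 8×8 A·h = b for H (H[2,2]=1):
  H  [+1084.92186 -373.02764 +388.00109]
  H  [+339.25461 +554.05903 +242.54608]
  H  [+0.84066 +0.08409 +1.00000]
B = K⁻¹H; ‖b₁‖=1.350563, ‖b₂‖=1.350563; λ = 2/(‖b₁‖+‖b₂‖) = 0.740432, sign → tz>0 ⇒ λ=+0.740432
r₁ = λ·B[:,0] = (+0.74216,+0.24851,+0.62245); r₂ = λ·B[:,1] = (-0.36347,+0.92952,+0.06226)
r₃ = r₁×r₂ = (-0.56311,-0.27245,+0.78018); SVD([r₁ r₂ r₃]) → R = UVᵀ:
  R  [+0.74216 -0.36347 -0.56311]
  R  [+0.24851 +0.92952 -0.27245]
  R  [+0.62245 +0.06226 +0.78018]
t = (+0.06245, +0.01556, +0.74043) m
tr R = 2.451861; θ = arccos((tr R − 1)/2) = 0.758410 rad = 43.454°
axis k = ((R−Rᵀ)₃₂, (R−Rᵀ)₁₃, (R−Rᵀ)₂₁) / (2 sinθ) = (+0.243335, -0.861887, +0.444903)
rvec = θ·k = (+0.184548, -0.653663, +0.337419)

rvec=(0.1845, -0.6537, 0.3374) tvec=(0.0624, 0.0156, 0.7404)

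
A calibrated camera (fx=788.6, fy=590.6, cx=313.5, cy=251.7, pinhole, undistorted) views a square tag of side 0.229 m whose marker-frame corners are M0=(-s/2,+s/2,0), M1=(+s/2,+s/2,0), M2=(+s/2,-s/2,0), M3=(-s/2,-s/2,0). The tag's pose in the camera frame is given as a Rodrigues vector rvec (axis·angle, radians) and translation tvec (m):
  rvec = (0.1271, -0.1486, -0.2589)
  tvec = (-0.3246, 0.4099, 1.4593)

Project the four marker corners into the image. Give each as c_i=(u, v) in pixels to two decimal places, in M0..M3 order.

Intrinsics K: fx=788.6, fy=590.6, cx=313.5, cy=251.7
Marker side s = 0.229 m; corners in marker frame (Z=0):
  M0 = (-0.1145, +0.1145, 0)
  M1 = (+0.1145, +0.1145, 0)
  M2 = (+0.1145, -0.1145, 0)
  M3 = (-0.1145, -0.1145, 0)
rvec = (0.1271, -0.1486, -0.2589), |rvec| = θ = 0.32445 rad = 18.589°
Rodrigues: sinθ=0.31878, 1−cosθ=0.05217; R = I + sinθ·[k]× + (1−cosθ)·[k]×²:
    [+0.95583 +0.24502 -0.16232]
    [-0.26374 +0.95877 -0.10581]
    [+0.12970 +0.14395 +0.98105]
t = (-0.3246, 0.4099, 1.4593) m
M0: Pc = R·M0+t = (-0.40599, +0.54988, +1.46093); u = 788.6·(-0.40599)/1.46093 + 313.5 = 94.3507, v = 590.6·(+0.54988)/1.46093 + 251.7 = 473.9950
M1: Pc = R·M1+t = (-0.18710, +0.48948, +1.49063); u = 788.6·(-0.18710)/1.49063 + 313.5 = 214.5160, v = 590.6·(+0.48948)/1.49063 + 251.7 = 445.6360
M2: Pc = R·M2+t = (-0.24321, +0.26992, +1.45767); u = 788.6·(-0.24321)/1.45767 + 313.5 = 181.9221, v = 590.6·(+0.26992)/1.45767 + 251.7 = 361.0637
M3: Pc = R·M3+t = (-0.46210, +0.33032, +1.42797); u = 788.6·(-0.46210)/1.42797 + 313.5 = 58.3048, v = 590.6·(+0.33032)/1.42797 + 251.7 = 388.3183

c0=(94.35, 474.00) c1=(214.52, 445.64) c2=(181.92, 361.06) c3=(58.30, 388.32)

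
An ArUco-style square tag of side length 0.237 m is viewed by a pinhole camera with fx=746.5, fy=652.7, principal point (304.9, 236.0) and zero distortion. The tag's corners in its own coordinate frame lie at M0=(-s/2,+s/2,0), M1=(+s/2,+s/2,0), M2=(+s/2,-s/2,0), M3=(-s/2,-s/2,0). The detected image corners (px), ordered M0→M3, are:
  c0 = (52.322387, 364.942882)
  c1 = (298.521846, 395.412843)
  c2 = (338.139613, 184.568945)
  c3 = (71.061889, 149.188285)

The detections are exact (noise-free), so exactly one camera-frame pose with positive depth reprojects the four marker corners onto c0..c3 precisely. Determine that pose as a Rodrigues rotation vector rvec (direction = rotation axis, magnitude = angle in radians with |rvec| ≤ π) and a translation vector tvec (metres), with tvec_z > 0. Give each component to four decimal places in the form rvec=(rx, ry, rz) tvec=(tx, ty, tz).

Intrinsics K: fx=746.5, fy=652.7, cx=304.9, cy=236.0
Marker side s = 0.237 m; corners in marker frame (Z=0):
  M0 = (-0.1185, +0.1185, 0)
  M1 = (+0.1185, +0.1185, 0)
  M2 = (+0.1185, -0.1185, 0)
  M3 = (-0.1185, -0.1185, 0)
Detected image corners:
  c0 = (52.322387, 364.942882) px
  c1 = (298.521846, 395.412843) px
  c2 = (338.139613, 184.568945) px
  c3 = (71.061889, 149.188285) px
Planar DLT: solve 8×8 A·h = b for H (H[2,2]=1):
  H  [+1089.29113 -57.18219 +190.06930]
  H  [+150.36729 +995.18455 +278.01337]
  H  [+0.04339 +0.34819 +1.00000]
B = K⁻¹H; ‖b₁‖=1.458020, ‖b₂‖=1.458020; λ = 2/(‖b₁‖+‖b₂‖) = 0.685862, sign → tz>0 ⇒ λ=+0.685862
r₁ = λ·B[:,0] = (+0.98865,+0.14725,+0.02976); r₂ = λ·B[:,1] = (-0.15008,+0.95940,+0.23881)
r₃ = r₁×r₂ = (+0.00661,-0.24057,+0.97061); SVD([r₁ r₂ r₃]) → R = UVᵀ:
  R  [+0.98865 -0.15008 +0.00661]
  R  [+0.14725 +0.95940 -0.24057]
  R  [+0.02976 +0.23881 +0.97061]
t = (-0.10550, +0.04415, +0.68586) m
tr R = 2.918660; θ = arccos((tr R − 1)/2) = 0.286178 rad = 16.397°
axis k = ((R−Rᵀ)₃₂, (R−Rᵀ)₁₃, (R−Rᵀ)₂₁) / (2 sinθ) = (+0.849103, -0.041007, +0.526632)
rvec = θ·k = (+0.242995, -0.011735, +0.150711)

rvec=(0.2430, -0.0117, 0.1507) tvec=(-0.1055, 0.0441, 0.6859)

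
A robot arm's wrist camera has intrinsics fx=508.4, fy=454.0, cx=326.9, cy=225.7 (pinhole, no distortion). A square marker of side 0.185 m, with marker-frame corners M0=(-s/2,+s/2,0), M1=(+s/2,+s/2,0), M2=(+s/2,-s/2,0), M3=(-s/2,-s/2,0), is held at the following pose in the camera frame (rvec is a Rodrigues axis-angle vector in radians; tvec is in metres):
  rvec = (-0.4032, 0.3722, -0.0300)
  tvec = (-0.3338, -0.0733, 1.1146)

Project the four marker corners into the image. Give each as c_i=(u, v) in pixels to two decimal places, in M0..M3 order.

c0=(132.78, 234.38) c1=(204.61, 226.75) c2=(216.23, 157.57) c3=(148.13, 168.50)

Intrinsics K: fx=508.4, fy=454.0, cx=326.9, cy=225.7
Marker side s = 0.185 m; corners in marker frame (Z=0):
  M0 = (-0.0925, +0.0925, 0)
  M1 = (+0.0925, +0.0925, 0)
  M2 = (+0.0925, -0.0925, 0)
  M3 = (-0.0925, -0.0925, 0)
rvec = (-0.4032, 0.3722, -0.0300), |rvec| = θ = 0.54955 rad = 31.487°
Rodrigues: sinθ=0.52230, 1−cosθ=0.14724; R = I + sinθ·[k]× + (1−cosθ)·[k]×²:
    [+0.93202 -0.04465 +0.35964]
    [-0.10168 +0.92030 +0.37777]
    [-0.34785 -0.38865 +0.85320]
t = (-0.3338, -0.0733, 1.1146) m
M0: Pc = R·M0+t = (-0.42414, +0.02123, +1.11083); u = 508.4·(-0.42414)/1.11083 + 326.9 = 132.7796, v = 454.0·(+0.02123)/1.11083 + 225.7 = 234.3781
M1: Pc = R·M1+t = (-0.25172, +0.00242, +1.04647); u = 508.4·(-0.25172)/1.04647 + 326.9 = 204.6096, v = 454.0·(+0.00242)/1.04647 + 225.7 = 226.7510
M2: Pc = R·M2+t = (-0.24346, -0.16783, +1.11837); u = 508.4·(-0.24346)/1.11837 + 326.9 = 216.2270, v = 454.0·(-0.16783)/1.11837 + 225.7 = 157.5687
M3: Pc = R·M3+t = (-0.41588, -0.14902, +1.18273); u = 508.4·(-0.41588)/1.18273 + 326.9 = 148.1316, v = 454.0·(-0.14902)/1.18273 + 225.7 = 168.4964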